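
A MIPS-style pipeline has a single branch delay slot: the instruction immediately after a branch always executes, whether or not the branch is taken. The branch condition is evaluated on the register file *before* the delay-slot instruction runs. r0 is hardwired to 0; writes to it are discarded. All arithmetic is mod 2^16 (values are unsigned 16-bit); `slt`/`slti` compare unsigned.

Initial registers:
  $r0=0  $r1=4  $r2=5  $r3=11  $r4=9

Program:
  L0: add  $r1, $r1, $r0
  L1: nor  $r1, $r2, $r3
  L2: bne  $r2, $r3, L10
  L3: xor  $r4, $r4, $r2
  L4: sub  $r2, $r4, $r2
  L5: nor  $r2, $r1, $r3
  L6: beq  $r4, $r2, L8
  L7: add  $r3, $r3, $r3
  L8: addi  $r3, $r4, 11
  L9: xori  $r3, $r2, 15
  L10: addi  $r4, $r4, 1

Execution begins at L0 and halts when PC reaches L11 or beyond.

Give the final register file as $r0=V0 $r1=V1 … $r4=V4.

  step pc=0: add  $r1, $r1, $r0  regs=(0,4,5,11,9)
  step pc=1: nor  $r1, $r2, $r3  regs=(0,65520,5,11,9)
  step pc=2: bne  $r2, $r3, L10  cond=T  regs=(0,65520,5,11,9)
  step pc=3: xor  $r4, $r4, $r2  regs=(0,65520,5,11,12)
  step pc=10: addi  $r4, $r4, 1  regs=(0,65520,5,11,13)

$r0=0 $r1=65520 $r2=5 $r3=11 $r4=13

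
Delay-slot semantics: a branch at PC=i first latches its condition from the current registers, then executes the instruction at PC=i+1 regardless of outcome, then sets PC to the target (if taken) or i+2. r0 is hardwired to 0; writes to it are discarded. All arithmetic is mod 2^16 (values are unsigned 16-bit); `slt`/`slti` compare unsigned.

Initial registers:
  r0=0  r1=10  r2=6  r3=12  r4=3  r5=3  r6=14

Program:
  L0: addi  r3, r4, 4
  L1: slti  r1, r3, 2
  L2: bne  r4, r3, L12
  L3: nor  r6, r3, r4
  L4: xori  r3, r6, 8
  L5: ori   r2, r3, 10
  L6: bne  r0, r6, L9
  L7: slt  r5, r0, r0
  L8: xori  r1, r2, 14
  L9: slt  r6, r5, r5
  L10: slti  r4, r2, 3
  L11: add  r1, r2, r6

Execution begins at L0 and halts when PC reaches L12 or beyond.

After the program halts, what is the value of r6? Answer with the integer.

65528

PC=0  addi  r3, r4, 4        | r0=0 r1=10 r2=6 r3=7 r4=3 r5=3 r6=14
PC=1  slti  r1, r3, 2        | r0=0 r1=0 r2=6 r3=7 r4=3 r5=3 r6=14
PC=2  bne  r4, r3, L12       | r0=0 r1=0 r2=6 r3=7 r4=3 r5=3 r6=14  [TAKEN]
PC=3  nor  r6, r3, r4        | r0=0 r1=0 r2=6 r3=7 r4=3 r5=3 r6=65528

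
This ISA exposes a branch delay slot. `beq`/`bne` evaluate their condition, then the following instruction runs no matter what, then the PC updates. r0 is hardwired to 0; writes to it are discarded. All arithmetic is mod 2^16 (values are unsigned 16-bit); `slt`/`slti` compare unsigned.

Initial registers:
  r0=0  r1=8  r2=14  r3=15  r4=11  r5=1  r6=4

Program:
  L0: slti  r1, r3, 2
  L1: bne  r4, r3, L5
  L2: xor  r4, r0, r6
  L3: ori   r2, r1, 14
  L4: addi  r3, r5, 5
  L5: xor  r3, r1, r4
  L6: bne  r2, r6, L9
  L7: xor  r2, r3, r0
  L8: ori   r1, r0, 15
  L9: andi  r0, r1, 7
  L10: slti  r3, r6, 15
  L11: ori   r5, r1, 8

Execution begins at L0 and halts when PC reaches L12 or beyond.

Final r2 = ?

4

  step pc=0: slti  r1, r3, 2  regs=(0,0,14,15,11,1,4)
  step pc=1: bne  r4, r3, L5  cond=T  regs=(0,0,14,15,11,1,4)
  step pc=2: xor  r4, r0, r6  regs=(0,0,14,15,4,1,4)
  step pc=5: xor  r3, r1, r4  regs=(0,0,14,4,4,1,4)
  step pc=6: bne  r2, r6, L9  cond=T  regs=(0,0,14,4,4,1,4)
  step pc=7: xor  r2, r3, r0  regs=(0,0,4,4,4,1,4)
  step pc=9: andi  r0, r1, 7  regs=(0,0,4,4,4,1,4)
  step pc=10: slti  r3, r6, 15  regs=(0,0,4,1,4,1,4)
  step pc=11: ori   r5, r1, 8  regs=(0,0,4,1,4,8,4)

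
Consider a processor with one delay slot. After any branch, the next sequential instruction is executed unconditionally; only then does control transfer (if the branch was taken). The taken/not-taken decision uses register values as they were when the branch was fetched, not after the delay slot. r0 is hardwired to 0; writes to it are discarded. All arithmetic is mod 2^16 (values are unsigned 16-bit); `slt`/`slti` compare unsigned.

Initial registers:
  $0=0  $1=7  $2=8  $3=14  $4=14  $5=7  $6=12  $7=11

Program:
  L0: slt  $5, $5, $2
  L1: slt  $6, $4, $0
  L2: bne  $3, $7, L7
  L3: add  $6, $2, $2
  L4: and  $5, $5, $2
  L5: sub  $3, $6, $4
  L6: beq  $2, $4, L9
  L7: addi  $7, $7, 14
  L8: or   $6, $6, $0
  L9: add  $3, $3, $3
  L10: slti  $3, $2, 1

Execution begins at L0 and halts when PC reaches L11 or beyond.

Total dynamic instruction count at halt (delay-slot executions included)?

8

#0 slt  $5, $5, $2 ; 0/7/8/14/14/1/12/11
#1 slt  $6, $4, $0 ; 0/7/8/14/14/1/0/11
#2 bne  $3, $7, L7 ; 0/7/8/14/14/1/0/11 ; →target
#3 add  $6, $2, $2 ; 0/7/8/14/14/1/16/11
#7 addi  $7, $7, 14 ; 0/7/8/14/14/1/16/25
#8 or   $6, $6, $0 ; 0/7/8/14/14/1/16/25
#9 add  $3, $3, $3 ; 0/7/8/28/14/1/16/25
#10 slti  $3, $2, 1 ; 0/7/8/0/14/1/16/25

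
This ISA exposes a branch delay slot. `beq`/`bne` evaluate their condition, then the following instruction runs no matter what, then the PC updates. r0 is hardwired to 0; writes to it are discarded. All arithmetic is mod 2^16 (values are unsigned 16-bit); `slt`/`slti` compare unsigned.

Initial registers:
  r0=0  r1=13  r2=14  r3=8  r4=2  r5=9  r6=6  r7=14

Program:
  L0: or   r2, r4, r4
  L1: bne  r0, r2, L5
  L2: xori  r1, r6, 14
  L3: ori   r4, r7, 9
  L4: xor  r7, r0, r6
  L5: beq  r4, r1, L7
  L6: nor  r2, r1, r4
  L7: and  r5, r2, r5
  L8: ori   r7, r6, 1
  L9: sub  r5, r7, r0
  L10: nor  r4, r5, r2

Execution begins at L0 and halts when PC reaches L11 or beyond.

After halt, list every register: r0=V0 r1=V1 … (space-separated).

#0 or   r2, r4, r4 ; 0/13/2/8/2/9/6/14
#1 bne  r0, r2, L5 ; 0/13/2/8/2/9/6/14 ; →target
#2 xori  r1, r6, 14 ; 0/8/2/8/2/9/6/14
#5 beq  r4, r1, L7 ; 0/8/2/8/2/9/6/14 ; →fallthru
#6 nor  r2, r1, r4 ; 0/8/65525/8/2/9/6/14
#7 and  r5, r2, r5 ; 0/8/65525/8/2/1/6/14
#8 ori   r7, r6, 1 ; 0/8/65525/8/2/1/6/7
#9 sub  r5, r7, r0 ; 0/8/65525/8/2/7/6/7
#10 nor  r4, r5, r2 ; 0/8/65525/8/8/7/6/7

r0=0 r1=8 r2=65525 r3=8 r4=8 r5=7 r6=6 r7=7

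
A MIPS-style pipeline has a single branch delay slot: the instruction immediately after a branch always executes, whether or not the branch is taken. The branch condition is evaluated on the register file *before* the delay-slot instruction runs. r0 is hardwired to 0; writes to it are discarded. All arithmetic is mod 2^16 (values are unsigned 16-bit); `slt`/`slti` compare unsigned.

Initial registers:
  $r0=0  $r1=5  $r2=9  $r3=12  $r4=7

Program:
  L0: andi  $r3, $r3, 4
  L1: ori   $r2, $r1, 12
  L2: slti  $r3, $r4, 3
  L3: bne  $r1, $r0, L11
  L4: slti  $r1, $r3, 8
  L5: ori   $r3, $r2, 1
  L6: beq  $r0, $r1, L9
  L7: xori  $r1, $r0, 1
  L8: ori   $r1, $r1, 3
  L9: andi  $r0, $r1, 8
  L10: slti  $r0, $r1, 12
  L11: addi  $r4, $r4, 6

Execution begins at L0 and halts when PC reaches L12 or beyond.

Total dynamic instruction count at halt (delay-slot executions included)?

6

  step pc=0: andi  $r3, $r3, 4  regs=(0,5,9,4,7)
  step pc=1: ori   $r2, $r1, 12  regs=(0,5,13,4,7)
  step pc=2: slti  $r3, $r4, 3  regs=(0,5,13,0,7)
  step pc=3: bne  $r1, $r0, L11  cond=T  regs=(0,5,13,0,7)
  step pc=4: slti  $r1, $r3, 8  regs=(0,1,13,0,7)
  step pc=11: addi  $r4, $r4, 6  regs=(0,1,13,0,13)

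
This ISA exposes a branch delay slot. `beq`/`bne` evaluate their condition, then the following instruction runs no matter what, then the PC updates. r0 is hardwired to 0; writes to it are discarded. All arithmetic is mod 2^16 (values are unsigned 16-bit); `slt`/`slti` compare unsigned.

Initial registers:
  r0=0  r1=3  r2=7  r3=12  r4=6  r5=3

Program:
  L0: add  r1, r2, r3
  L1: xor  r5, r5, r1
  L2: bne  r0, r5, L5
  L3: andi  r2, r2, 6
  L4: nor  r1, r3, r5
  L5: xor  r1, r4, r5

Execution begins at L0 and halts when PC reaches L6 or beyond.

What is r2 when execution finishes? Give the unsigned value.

6

#0 add  r1, r2, r3 ; 0/19/7/12/6/3
#1 xor  r5, r5, r1 ; 0/19/7/12/6/16
#2 bne  r0, r5, L5 ; 0/19/7/12/6/16 ; →target
#3 andi  r2, r2, 6 ; 0/19/6/12/6/16
#5 xor  r1, r4, r5 ; 0/22/6/12/6/16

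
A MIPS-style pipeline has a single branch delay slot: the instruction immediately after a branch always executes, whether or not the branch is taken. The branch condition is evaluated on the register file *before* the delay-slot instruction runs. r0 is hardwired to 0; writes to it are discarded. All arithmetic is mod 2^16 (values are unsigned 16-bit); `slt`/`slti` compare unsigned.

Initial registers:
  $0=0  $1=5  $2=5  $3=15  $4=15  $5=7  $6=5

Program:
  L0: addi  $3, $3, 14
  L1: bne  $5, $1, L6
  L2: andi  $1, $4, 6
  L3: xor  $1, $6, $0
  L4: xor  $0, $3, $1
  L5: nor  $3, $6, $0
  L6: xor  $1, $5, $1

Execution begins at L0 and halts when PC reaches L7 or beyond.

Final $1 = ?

#0 addi  $3, $3, 14 ; 0/5/5/29/15/7/5
#1 bne  $5, $1, L6 ; 0/5/5/29/15/7/5 ; →target
#2 andi  $1, $4, 6 ; 0/6/5/29/15/7/5
#6 xor  $1, $5, $1 ; 0/1/5/29/15/7/5

1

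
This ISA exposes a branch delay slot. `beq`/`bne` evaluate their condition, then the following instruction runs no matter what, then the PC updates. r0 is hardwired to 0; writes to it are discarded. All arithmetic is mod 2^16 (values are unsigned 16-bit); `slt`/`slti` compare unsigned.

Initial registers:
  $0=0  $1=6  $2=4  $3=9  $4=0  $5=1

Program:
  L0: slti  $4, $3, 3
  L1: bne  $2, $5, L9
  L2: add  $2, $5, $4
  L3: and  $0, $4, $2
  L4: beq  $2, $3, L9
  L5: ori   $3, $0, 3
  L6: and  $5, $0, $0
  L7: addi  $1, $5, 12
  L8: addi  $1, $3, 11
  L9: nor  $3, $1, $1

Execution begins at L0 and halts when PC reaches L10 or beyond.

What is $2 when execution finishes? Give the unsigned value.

PC=0  slti  $4, $3, 3        | $0=0 $1=6 $2=4 $3=9 $4=0 $5=1
PC=1  bne  $2, $5, L9        | $0=0 $1=6 $2=4 $3=9 $4=0 $5=1  [TAKEN]
PC=2  add  $2, $5, $4        | $0=0 $1=6 $2=1 $3=9 $4=0 $5=1
PC=9  nor  $3, $1, $1        | $0=0 $1=6 $2=1 $3=65529 $4=0 $5=1

1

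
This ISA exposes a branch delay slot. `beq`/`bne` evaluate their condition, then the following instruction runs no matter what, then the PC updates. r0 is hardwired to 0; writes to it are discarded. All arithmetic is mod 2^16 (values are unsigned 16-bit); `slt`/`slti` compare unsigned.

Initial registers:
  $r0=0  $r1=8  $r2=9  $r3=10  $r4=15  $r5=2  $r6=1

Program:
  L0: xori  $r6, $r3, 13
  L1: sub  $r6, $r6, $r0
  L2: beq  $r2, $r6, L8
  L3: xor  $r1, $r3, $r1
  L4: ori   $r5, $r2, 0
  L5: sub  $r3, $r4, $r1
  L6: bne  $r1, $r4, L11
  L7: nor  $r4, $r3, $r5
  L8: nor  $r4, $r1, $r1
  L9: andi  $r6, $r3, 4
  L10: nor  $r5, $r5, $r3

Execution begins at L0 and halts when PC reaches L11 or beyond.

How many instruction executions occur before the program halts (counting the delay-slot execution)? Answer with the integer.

[0] xori  $r6, $r3, 13  →  {$r0:0, $r1:8, $r2:9, $r3:10, $r4:15, $r5:2, $r6:7}
[1] sub  $r6, $r6, $r0  →  {$r0:0, $r1:8, $r2:9, $r3:10, $r4:15, $r5:2, $r6:7}
[2] beq  $r2, $r6, L8  →  {$r0:0, $r1:8, $r2:9, $r3:10, $r4:15, $r5:2, $r6:7}  ⟨branch fallthrough⟩
[3] xor  $r1, $r3, $r1  →  {$r0:0, $r1:2, $r2:9, $r3:10, $r4:15, $r5:2, $r6:7}
[4] ori   $r5, $r2, 0  →  {$r0:0, $r1:2, $r2:9, $r3:10, $r4:15, $r5:9, $r6:7}
[5] sub  $r3, $r4, $r1  →  {$r0:0, $r1:2, $r2:9, $r3:13, $r4:15, $r5:9, $r6:7}
[6] bne  $r1, $r4, L11  →  {$r0:0, $r1:2, $r2:9, $r3:13, $r4:15, $r5:9, $r6:7}  ⟨branch taken⟩
[7] nor  $r4, $r3, $r5  →  {$r0:0, $r1:2, $r2:9, $r3:13, $r4:65522, $r5:9, $r6:7}

8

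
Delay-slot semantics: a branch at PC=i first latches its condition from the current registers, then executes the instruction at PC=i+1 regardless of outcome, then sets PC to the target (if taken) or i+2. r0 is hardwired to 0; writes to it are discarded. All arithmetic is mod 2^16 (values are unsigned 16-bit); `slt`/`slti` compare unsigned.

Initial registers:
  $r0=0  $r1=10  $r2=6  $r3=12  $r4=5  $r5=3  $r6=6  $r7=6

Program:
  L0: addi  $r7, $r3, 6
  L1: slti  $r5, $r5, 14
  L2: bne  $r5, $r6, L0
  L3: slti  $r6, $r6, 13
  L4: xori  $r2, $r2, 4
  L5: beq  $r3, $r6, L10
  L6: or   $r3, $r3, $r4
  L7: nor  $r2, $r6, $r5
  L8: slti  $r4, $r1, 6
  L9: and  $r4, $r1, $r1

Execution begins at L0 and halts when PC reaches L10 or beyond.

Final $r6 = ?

1

PC=0  addi  $r7, $r3, 6      | $r0=0 $r1=10 $r2=6 $r3=12 $r4=5 $r5=3 $r6=6 $r7=18
PC=1  slti  $r5, $r5, 14     | $r0=0 $r1=10 $r2=6 $r3=12 $r4=5 $r5=1 $r6=6 $r7=18
PC=2  bne  $r5, $r6, L0      | $r0=0 $r1=10 $r2=6 $r3=12 $r4=5 $r5=1 $r6=6 $r7=18  [TAKEN]
PC=3  slti  $r6, $r6, 13     | $r0=0 $r1=10 $r2=6 $r3=12 $r4=5 $r5=1 $r6=1 $r7=18
PC=0  addi  $r7, $r3, 6      | $r0=0 $r1=10 $r2=6 $r3=12 $r4=5 $r5=1 $r6=1 $r7=18
PC=1  slti  $r5, $r5, 14     | $r0=0 $r1=10 $r2=6 $r3=12 $r4=5 $r5=1 $r6=1 $r7=18
PC=2  bne  $r5, $r6, L0      | $r0=0 $r1=10 $r2=6 $r3=12 $r4=5 $r5=1 $r6=1 $r7=18  [not taken]
PC=3  slti  $r6, $r6, 13     | $r0=0 $r1=10 $r2=6 $r3=12 $r4=5 $r5=1 $r6=1 $r7=18
PC=4  xori  $r2, $r2, 4      | $r0=0 $r1=10 $r2=2 $r3=12 $r4=5 $r5=1 $r6=1 $r7=18
PC=5  beq  $r3, $r6, L10     | $r0=0 $r1=10 $r2=2 $r3=12 $r4=5 $r5=1 $r6=1 $r7=18  [not taken]
PC=6  or   $r3, $r3, $r4     | $r0=0 $r1=10 $r2=2 $r3=13 $r4=5 $r5=1 $r6=1 $r7=18
PC=7  nor  $r2, $r6, $r5     | $r0=0 $r1=10 $r2=65534 $r3=13 $r4=5 $r5=1 $r6=1 $r7=18
PC=8  slti  $r4, $r1, 6      | $r0=0 $r1=10 $r2=65534 $r3=13 $r4=0 $r5=1 $r6=1 $r7=18
PC=9  and  $r4, $r1, $r1     | $r0=0 $r1=10 $r2=65534 $r3=13 $r4=10 $r5=1 $r6=1 $r7=18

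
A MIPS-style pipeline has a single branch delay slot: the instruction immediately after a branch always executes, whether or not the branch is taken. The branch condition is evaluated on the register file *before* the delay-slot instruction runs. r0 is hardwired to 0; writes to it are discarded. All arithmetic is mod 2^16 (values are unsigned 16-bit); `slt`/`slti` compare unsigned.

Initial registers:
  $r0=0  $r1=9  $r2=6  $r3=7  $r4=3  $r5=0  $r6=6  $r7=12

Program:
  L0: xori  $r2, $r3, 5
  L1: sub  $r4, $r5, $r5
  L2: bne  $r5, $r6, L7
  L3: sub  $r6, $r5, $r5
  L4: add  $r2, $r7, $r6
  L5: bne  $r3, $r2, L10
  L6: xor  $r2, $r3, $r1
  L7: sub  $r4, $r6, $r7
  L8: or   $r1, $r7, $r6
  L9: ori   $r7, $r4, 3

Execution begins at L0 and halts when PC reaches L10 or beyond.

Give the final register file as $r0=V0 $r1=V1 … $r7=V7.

[0] xori  $r2, $r3, 5  →  {$r0:0, $r1:9, $r2:2, $r3:7, $r4:3, $r5:0, $r6:6, $r7:12}
[1] sub  $r4, $r5, $r5  →  {$r0:0, $r1:9, $r2:2, $r3:7, $r4:0, $r5:0, $r6:6, $r7:12}
[2] bne  $r5, $r6, L7  →  {$r0:0, $r1:9, $r2:2, $r3:7, $r4:0, $r5:0, $r6:6, $r7:12}  ⟨branch taken⟩
[3] sub  $r6, $r5, $r5  →  {$r0:0, $r1:9, $r2:2, $r3:7, $r4:0, $r5:0, $r6:0, $r7:12}
[7] sub  $r4, $r6, $r7  →  {$r0:0, $r1:9, $r2:2, $r3:7, $r4:65524, $r5:0, $r6:0, $r7:12}
[8] or   $r1, $r7, $r6  →  {$r0:0, $r1:12, $r2:2, $r3:7, $r4:65524, $r5:0, $r6:0, $r7:12}
[9] ori   $r7, $r4, 3  →  {$r0:0, $r1:12, $r2:2, $r3:7, $r4:65524, $r5:0, $r6:0, $r7:65527}

$r0=0 $r1=12 $r2=2 $r3=7 $r4=65524 $r5=0 $r6=0 $r7=65527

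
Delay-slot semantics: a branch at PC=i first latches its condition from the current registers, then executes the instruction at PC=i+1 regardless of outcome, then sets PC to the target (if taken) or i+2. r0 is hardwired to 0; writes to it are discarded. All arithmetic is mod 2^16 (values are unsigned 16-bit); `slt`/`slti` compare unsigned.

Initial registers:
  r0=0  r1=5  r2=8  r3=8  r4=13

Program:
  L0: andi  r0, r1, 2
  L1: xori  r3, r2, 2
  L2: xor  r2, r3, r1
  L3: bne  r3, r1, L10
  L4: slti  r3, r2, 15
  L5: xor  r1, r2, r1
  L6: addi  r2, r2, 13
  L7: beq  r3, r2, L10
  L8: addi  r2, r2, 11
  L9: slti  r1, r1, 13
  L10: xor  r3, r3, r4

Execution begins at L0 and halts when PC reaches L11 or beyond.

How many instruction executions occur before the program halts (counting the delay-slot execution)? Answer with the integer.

[0] andi  r0, r1, 2  →  {r0:0, r1:5, r2:8, r3:8, r4:13}
[1] xori  r3, r2, 2  →  {r0:0, r1:5, r2:8, r3:10, r4:13}
[2] xor  r2, r3, r1  →  {r0:0, r1:5, r2:15, r3:10, r4:13}
[3] bne  r3, r1, L10  →  {r0:0, r1:5, r2:15, r3:10, r4:13}  ⟨branch taken⟩
[4] slti  r3, r2, 15  →  {r0:0, r1:5, r2:15, r3:0, r4:13}
[10] xor  r3, r3, r4  →  {r0:0, r1:5, r2:15, r3:13, r4:13}

6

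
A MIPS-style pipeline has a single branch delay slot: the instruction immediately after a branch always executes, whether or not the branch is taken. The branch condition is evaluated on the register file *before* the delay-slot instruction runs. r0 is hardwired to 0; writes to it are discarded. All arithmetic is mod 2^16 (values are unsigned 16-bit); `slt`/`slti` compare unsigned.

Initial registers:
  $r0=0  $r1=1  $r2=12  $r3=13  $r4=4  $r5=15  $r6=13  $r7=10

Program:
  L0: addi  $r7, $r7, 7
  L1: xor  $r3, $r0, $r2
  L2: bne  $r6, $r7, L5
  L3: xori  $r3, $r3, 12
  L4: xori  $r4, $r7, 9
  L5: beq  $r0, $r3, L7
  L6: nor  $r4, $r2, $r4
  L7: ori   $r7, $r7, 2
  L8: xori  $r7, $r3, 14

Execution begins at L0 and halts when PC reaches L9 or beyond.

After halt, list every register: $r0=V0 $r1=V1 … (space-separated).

$r0=0 $r1=1 $r2=12 $r3=0 $r4=65523 $r5=15 $r6=13 $r7=14

#0 addi  $r7, $r7, 7 ; 0/1/12/13/4/15/13/17
#1 xor  $r3, $r0, $r2 ; 0/1/12/12/4/15/13/17
#2 bne  $r6, $r7, L5 ; 0/1/12/12/4/15/13/17 ; →target
#3 xori  $r3, $r3, 12 ; 0/1/12/0/4/15/13/17
#5 beq  $r0, $r3, L7 ; 0/1/12/0/4/15/13/17 ; →target
#6 nor  $r4, $r2, $r4 ; 0/1/12/0/65523/15/13/17
#7 ori   $r7, $r7, 2 ; 0/1/12/0/65523/15/13/19
#8 xori  $r7, $r3, 14 ; 0/1/12/0/65523/15/13/14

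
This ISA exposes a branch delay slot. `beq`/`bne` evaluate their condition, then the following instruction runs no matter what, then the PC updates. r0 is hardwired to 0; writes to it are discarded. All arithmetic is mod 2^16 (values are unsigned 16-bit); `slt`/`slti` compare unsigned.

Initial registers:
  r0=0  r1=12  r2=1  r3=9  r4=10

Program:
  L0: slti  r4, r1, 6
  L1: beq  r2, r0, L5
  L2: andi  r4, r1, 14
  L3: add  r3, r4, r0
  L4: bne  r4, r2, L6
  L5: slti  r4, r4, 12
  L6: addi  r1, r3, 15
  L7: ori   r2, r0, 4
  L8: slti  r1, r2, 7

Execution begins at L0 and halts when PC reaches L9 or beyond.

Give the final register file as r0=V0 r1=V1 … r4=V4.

[0] slti  r4, r1, 6  →  {r0:0, r1:12, r2:1, r3:9, r4:0}
[1] beq  r2, r0, L5  →  {r0:0, r1:12, r2:1, r3:9, r4:0}  ⟨branch fallthrough⟩
[2] andi  r4, r1, 14  →  {r0:0, r1:12, r2:1, r3:9, r4:12}
[3] add  r3, r4, r0  →  {r0:0, r1:12, r2:1, r3:12, r4:12}
[4] bne  r4, r2, L6  →  {r0:0, r1:12, r2:1, r3:12, r4:12}  ⟨branch taken⟩
[5] slti  r4, r4, 12  →  {r0:0, r1:12, r2:1, r3:12, r4:0}
[6] addi  r1, r3, 15  →  {r0:0, r1:27, r2:1, r3:12, r4:0}
[7] ori   r2, r0, 4  →  {r0:0, r1:27, r2:4, r3:12, r4:0}
[8] slti  r1, r2, 7  →  {r0:0, r1:1, r2:4, r3:12, r4:0}

r0=0 r1=1 r2=4 r3=12 r4=0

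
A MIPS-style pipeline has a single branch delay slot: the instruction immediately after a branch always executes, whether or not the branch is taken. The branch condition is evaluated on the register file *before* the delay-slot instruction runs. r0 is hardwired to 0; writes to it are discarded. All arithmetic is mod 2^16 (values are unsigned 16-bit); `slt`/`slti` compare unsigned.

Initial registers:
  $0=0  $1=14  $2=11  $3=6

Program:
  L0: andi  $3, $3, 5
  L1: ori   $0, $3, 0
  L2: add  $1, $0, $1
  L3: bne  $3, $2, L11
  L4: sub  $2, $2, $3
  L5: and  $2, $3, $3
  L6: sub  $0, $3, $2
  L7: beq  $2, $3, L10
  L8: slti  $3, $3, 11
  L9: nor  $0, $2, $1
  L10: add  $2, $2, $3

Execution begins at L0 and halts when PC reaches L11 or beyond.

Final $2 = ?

7

[0] andi  $3, $3, 5  →  {$0:0, $1:14, $2:11, $3:4}
[1] ori   $0, $3, 0  →  {$0:0, $1:14, $2:11, $3:4}
[2] add  $1, $0, $1  →  {$0:0, $1:14, $2:11, $3:4}
[3] bne  $3, $2, L11  →  {$0:0, $1:14, $2:11, $3:4}  ⟨branch taken⟩
[4] sub  $2, $2, $3  →  {$0:0, $1:14, $2:7, $3:4}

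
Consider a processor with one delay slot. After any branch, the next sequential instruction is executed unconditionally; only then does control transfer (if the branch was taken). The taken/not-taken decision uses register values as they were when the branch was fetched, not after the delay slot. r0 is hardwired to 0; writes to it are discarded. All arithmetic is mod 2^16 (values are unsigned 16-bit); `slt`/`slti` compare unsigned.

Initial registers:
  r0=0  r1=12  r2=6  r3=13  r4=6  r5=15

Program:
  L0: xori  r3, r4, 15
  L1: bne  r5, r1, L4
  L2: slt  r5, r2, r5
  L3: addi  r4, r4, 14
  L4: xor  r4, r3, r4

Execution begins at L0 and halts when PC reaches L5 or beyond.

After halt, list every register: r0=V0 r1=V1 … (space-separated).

PC=0  xori  r3, r4, 15       | r0=0 r1=12 r2=6 r3=9 r4=6 r5=15
PC=1  bne  r5, r1, L4        | r0=0 r1=12 r2=6 r3=9 r4=6 r5=15  [TAKEN]
PC=2  slt  r5, r2, r5        | r0=0 r1=12 r2=6 r3=9 r4=6 r5=1
PC=4  xor  r4, r3, r4        | r0=0 r1=12 r2=6 r3=9 r4=15 r5=1

r0=0 r1=12 r2=6 r3=9 r4=15 r5=1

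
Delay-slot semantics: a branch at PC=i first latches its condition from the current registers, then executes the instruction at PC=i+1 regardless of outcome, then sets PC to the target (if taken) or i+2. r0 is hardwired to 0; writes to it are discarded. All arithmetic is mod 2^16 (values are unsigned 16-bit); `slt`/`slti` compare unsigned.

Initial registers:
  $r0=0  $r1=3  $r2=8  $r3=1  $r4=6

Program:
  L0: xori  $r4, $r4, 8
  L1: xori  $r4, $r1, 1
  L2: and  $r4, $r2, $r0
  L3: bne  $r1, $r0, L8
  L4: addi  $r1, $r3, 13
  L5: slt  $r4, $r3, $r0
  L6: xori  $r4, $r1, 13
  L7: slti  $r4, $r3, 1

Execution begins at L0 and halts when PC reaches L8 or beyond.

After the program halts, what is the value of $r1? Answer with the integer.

[0] xori  $r4, $r4, 8  →  {$r0:0, $r1:3, $r2:8, $r3:1, $r4:14}
[1] xori  $r4, $r1, 1  →  {$r0:0, $r1:3, $r2:8, $r3:1, $r4:2}
[2] and  $r4, $r2, $r0  →  {$r0:0, $r1:3, $r2:8, $r3:1, $r4:0}
[3] bne  $r1, $r0, L8  →  {$r0:0, $r1:3, $r2:8, $r3:1, $r4:0}  ⟨branch taken⟩
[4] addi  $r1, $r3, 13  →  {$r0:0, $r1:14, $r2:8, $r3:1, $r4:0}

14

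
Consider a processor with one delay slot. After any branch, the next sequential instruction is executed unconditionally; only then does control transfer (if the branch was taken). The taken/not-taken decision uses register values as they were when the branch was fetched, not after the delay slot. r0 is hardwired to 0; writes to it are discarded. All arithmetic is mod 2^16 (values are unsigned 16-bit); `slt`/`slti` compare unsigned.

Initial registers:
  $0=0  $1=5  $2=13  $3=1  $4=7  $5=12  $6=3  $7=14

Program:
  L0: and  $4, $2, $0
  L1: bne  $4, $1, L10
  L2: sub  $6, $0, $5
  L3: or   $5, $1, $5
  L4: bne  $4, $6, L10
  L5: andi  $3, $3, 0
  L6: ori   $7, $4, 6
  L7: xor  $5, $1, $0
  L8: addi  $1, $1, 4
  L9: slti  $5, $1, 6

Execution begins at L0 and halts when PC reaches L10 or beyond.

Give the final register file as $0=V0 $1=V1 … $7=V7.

$0=0 $1=5 $2=13 $3=1 $4=0 $5=12 $6=65524 $7=14

[0] and  $4, $2, $0  →  {$0:0, $1:5, $2:13, $3:1, $4:0, $5:12, $6:3, $7:14}
[1] bne  $4, $1, L10  →  {$0:0, $1:5, $2:13, $3:1, $4:0, $5:12, $6:3, $7:14}  ⟨branch taken⟩
[2] sub  $6, $0, $5  →  {$0:0, $1:5, $2:13, $3:1, $4:0, $5:12, $6:65524, $7:14}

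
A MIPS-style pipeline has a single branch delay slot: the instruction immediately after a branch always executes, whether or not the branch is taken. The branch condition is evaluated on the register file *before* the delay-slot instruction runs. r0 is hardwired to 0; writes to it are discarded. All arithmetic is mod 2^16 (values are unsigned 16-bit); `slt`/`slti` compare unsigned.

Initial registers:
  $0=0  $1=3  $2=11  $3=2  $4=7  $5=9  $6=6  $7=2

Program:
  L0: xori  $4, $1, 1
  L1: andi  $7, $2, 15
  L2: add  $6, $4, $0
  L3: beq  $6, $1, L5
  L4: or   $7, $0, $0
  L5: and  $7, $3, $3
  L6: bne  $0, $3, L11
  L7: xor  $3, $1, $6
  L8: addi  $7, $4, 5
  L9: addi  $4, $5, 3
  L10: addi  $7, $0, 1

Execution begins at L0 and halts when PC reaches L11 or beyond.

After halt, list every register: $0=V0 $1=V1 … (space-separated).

$0=0 $1=3 $2=11 $3=1 $4=2 $5=9 $6=2 $7=2

#0 xori  $4, $1, 1 ; 0/3/11/2/2/9/6/2
#1 andi  $7, $2, 15 ; 0/3/11/2/2/9/6/11
#2 add  $6, $4, $0 ; 0/3/11/2/2/9/2/11
#3 beq  $6, $1, L5 ; 0/3/11/2/2/9/2/11 ; →fallthru
#4 or   $7, $0, $0 ; 0/3/11/2/2/9/2/0
#5 and  $7, $3, $3 ; 0/3/11/2/2/9/2/2
#6 bne  $0, $3, L11 ; 0/3/11/2/2/9/2/2 ; →target
#7 xor  $3, $1, $6 ; 0/3/11/1/2/9/2/2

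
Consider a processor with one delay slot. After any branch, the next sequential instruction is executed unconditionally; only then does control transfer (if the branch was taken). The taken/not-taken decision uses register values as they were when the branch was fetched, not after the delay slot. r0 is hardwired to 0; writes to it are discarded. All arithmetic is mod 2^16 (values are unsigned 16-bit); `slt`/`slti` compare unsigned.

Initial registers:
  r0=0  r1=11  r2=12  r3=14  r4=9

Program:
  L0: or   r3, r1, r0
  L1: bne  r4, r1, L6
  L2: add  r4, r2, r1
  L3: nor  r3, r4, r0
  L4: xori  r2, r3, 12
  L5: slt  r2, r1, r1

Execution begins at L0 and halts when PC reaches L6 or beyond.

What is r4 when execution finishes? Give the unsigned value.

  step pc=0: or   r3, r1, r0  regs=(0,11,12,11,9)
  step pc=1: bne  r4, r1, L6  cond=T  regs=(0,11,12,11,9)
  step pc=2: add  r4, r2, r1  regs=(0,11,12,11,23)

23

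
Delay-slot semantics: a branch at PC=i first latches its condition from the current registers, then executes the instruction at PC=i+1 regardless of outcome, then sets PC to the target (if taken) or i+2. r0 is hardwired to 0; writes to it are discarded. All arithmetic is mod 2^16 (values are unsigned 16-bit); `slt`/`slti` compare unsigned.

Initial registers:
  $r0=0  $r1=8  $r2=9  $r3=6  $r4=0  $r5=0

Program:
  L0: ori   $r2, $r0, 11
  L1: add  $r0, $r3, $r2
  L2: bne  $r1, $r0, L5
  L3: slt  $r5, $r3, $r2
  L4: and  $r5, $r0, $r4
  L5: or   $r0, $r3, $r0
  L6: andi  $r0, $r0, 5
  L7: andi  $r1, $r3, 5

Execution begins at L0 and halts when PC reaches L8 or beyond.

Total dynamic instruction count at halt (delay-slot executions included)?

#0 ori   $r2, $r0, 11 ; 0/8/11/6/0/0
#1 add  $r0, $r3, $r2 ; 0/8/11/6/0/0
#2 bne  $r1, $r0, L5 ; 0/8/11/6/0/0 ; →target
#3 slt  $r5, $r3, $r2 ; 0/8/11/6/0/1
#5 or   $r0, $r3, $r0 ; 0/8/11/6/0/1
#6 andi  $r0, $r0, 5 ; 0/8/11/6/0/1
#7 andi  $r1, $r3, 5 ; 0/4/11/6/0/1

7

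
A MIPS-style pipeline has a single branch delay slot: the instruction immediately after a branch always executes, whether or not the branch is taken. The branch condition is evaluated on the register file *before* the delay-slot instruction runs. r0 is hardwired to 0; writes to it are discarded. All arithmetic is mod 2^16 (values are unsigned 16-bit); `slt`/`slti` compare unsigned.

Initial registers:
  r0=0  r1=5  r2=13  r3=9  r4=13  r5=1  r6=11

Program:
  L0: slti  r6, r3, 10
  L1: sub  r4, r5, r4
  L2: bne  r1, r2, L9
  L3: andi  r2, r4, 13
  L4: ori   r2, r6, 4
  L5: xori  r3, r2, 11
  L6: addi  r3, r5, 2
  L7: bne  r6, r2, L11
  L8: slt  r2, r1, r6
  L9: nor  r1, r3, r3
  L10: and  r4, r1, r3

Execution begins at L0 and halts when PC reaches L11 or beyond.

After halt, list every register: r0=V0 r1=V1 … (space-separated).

r0=0 r1=65526 r2=4 r3=9 r4=0 r5=1 r6=1

  step pc=0: slti  r6, r3, 10  regs=(0,5,13,9,13,1,1)
  step pc=1: sub  r4, r5, r4  regs=(0,5,13,9,65524,1,1)
  step pc=2: bne  r1, r2, L9  cond=T  regs=(0,5,13,9,65524,1,1)
  step pc=3: andi  r2, r4, 13  regs=(0,5,4,9,65524,1,1)
  step pc=9: nor  r1, r3, r3  regs=(0,65526,4,9,65524,1,1)
  step pc=10: and  r4, r1, r3  regs=(0,65526,4,9,0,1,1)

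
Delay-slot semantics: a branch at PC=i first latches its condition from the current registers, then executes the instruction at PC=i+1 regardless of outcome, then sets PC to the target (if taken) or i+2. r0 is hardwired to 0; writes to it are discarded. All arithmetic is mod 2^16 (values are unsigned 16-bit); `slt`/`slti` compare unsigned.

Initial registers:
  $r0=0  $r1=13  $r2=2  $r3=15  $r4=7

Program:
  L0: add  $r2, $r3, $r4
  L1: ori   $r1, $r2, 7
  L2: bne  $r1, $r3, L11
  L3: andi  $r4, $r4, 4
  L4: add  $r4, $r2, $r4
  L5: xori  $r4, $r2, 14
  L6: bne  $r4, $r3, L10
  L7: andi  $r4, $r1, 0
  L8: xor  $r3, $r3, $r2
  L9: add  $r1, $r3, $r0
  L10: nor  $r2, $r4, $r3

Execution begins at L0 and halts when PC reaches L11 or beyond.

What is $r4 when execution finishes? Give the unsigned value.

4

#0 add  $r2, $r3, $r4 ; 0/13/22/15/7
#1 ori   $r1, $r2, 7 ; 0/23/22/15/7
#2 bne  $r1, $r3, L11 ; 0/23/22/15/7 ; →target
#3 andi  $r4, $r4, 4 ; 0/23/22/15/4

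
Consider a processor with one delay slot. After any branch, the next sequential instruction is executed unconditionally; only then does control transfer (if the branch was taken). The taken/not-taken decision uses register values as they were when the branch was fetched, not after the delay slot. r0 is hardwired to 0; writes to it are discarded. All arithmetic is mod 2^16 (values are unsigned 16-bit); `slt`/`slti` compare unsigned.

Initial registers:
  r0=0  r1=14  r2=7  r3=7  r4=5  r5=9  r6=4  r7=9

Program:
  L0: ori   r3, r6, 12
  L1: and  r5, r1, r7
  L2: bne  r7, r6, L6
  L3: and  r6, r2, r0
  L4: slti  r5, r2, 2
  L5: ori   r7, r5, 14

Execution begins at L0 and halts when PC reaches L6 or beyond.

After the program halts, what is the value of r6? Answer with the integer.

0

#0 ori   r3, r6, 12 ; 0/14/7/12/5/9/4/9
#1 and  r5, r1, r7 ; 0/14/7/12/5/8/4/9
#2 bne  r7, r6, L6 ; 0/14/7/12/5/8/4/9 ; →target
#3 and  r6, r2, r0 ; 0/14/7/12/5/8/0/9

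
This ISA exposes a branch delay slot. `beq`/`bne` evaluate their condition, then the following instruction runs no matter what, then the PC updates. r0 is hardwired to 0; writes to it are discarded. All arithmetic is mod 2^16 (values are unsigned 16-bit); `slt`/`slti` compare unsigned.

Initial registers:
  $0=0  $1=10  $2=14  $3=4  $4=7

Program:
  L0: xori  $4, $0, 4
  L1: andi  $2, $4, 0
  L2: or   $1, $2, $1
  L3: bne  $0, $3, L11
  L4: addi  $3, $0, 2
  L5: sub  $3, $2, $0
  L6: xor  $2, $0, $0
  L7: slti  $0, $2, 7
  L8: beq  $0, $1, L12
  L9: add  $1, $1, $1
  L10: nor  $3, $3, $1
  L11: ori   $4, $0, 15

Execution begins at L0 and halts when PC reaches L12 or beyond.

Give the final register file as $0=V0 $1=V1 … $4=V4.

$0=0 $1=10 $2=0 $3=2 $4=15

PC=0  xori  $4, $0, 4        | $0=0 $1=10 $2=14 $3=4 $4=4
PC=1  andi  $2, $4, 0        | $0=0 $1=10 $2=0 $3=4 $4=4
PC=2  or   $1, $2, $1        | $0=0 $1=10 $2=0 $3=4 $4=4
PC=3  bne  $0, $3, L11       | $0=0 $1=10 $2=0 $3=4 $4=4  [TAKEN]
PC=4  addi  $3, $0, 2        | $0=0 $1=10 $2=0 $3=2 $4=4
PC=11 ori   $4, $0, 15       | $0=0 $1=10 $2=0 $3=2 $4=15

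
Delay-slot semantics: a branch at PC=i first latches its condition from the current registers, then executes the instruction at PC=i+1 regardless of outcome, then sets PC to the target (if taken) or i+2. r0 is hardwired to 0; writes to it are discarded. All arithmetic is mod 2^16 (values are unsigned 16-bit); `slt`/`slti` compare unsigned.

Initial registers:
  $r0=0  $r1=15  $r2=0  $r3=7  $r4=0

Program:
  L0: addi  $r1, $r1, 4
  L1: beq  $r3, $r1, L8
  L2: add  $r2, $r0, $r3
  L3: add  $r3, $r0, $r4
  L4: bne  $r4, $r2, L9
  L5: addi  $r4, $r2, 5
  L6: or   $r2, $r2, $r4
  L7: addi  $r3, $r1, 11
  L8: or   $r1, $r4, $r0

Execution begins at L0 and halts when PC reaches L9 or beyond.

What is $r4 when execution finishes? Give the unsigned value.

[0] addi  $r1, $r1, 4  →  {$r0:0, $r1:19, $r2:0, $r3:7, $r4:0}
[1] beq  $r3, $r1, L8  →  {$r0:0, $r1:19, $r2:0, $r3:7, $r4:0}  ⟨branch fallthrough⟩
[2] add  $r2, $r0, $r3  →  {$r0:0, $r1:19, $r2:7, $r3:7, $r4:0}
[3] add  $r3, $r0, $r4  →  {$r0:0, $r1:19, $r2:7, $r3:0, $r4:0}
[4] bne  $r4, $r2, L9  →  {$r0:0, $r1:19, $r2:7, $r3:0, $r4:0}  ⟨branch taken⟩
[5] addi  $r4, $r2, 5  →  {$r0:0, $r1:19, $r2:7, $r3:0, $r4:12}

12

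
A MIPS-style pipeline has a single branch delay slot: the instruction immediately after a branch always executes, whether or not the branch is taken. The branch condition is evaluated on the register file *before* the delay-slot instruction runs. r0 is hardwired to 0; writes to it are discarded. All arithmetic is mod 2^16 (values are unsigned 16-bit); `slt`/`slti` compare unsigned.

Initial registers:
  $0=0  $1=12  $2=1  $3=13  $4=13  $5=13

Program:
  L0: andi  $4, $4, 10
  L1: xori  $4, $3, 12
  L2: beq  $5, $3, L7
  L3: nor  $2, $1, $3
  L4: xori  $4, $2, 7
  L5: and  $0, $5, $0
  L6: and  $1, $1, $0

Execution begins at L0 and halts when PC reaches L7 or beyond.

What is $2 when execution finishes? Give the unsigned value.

PC=0  andi  $4, $4, 10       | $0=0 $1=12 $2=1 $3=13 $4=8 $5=13
PC=1  xori  $4, $3, 12       | $0=0 $1=12 $2=1 $3=13 $4=1 $5=13
PC=2  beq  $5, $3, L7        | $0=0 $1=12 $2=1 $3=13 $4=1 $5=13  [TAKEN]
PC=3  nor  $2, $1, $3        | $0=0 $1=12 $2=65522 $3=13 $4=1 $5=13

65522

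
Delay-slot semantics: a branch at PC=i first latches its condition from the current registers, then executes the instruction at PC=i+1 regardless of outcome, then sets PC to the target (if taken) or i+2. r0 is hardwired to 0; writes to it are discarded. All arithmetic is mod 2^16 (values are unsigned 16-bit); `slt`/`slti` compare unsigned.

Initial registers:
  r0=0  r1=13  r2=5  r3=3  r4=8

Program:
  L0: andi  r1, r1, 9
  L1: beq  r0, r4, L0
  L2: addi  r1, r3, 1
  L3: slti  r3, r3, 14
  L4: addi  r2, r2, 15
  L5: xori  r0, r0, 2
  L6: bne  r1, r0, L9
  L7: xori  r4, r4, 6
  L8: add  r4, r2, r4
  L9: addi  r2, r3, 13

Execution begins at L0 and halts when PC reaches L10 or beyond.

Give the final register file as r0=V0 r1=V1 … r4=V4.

#0 andi  r1, r1, 9 ; 0/9/5/3/8
#1 beq  r0, r4, L0 ; 0/9/5/3/8 ; →fallthru
#2 addi  r1, r3, 1 ; 0/4/5/3/8
#3 slti  r3, r3, 14 ; 0/4/5/1/8
#4 addi  r2, r2, 15 ; 0/4/20/1/8
#5 xori  r0, r0, 2 ; 0/4/20/1/8
#6 bne  r1, r0, L9 ; 0/4/20/1/8 ; →target
#7 xori  r4, r4, 6 ; 0/4/20/1/14
#9 addi  r2, r3, 13 ; 0/4/14/1/14

r0=0 r1=4 r2=14 r3=1 r4=14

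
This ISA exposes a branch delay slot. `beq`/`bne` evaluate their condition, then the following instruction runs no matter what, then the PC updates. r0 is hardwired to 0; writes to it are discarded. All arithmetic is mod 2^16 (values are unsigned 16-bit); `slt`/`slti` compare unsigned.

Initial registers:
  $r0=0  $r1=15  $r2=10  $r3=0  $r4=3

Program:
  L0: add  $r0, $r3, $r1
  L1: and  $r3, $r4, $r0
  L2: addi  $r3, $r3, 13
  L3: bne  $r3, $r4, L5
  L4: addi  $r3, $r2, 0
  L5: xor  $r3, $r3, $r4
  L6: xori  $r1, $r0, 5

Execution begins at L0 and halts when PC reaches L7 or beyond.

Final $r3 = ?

[0] add  $r0, $r3, $r1  →  {$r0:0, $r1:15, $r2:10, $r3:0, $r4:3}
[1] and  $r3, $r4, $r0  →  {$r0:0, $r1:15, $r2:10, $r3:0, $r4:3}
[2] addi  $r3, $r3, 13  →  {$r0:0, $r1:15, $r2:10, $r3:13, $r4:3}
[3] bne  $r3, $r4, L5  →  {$r0:0, $r1:15, $r2:10, $r3:13, $r4:3}  ⟨branch taken⟩
[4] addi  $r3, $r2, 0  →  {$r0:0, $r1:15, $r2:10, $r3:10, $r4:3}
[5] xor  $r3, $r3, $r4  →  {$r0:0, $r1:15, $r2:10, $r3:9, $r4:3}
[6] xori  $r1, $r0, 5  →  {$r0:0, $r1:5, $r2:10, $r3:9, $r4:3}

9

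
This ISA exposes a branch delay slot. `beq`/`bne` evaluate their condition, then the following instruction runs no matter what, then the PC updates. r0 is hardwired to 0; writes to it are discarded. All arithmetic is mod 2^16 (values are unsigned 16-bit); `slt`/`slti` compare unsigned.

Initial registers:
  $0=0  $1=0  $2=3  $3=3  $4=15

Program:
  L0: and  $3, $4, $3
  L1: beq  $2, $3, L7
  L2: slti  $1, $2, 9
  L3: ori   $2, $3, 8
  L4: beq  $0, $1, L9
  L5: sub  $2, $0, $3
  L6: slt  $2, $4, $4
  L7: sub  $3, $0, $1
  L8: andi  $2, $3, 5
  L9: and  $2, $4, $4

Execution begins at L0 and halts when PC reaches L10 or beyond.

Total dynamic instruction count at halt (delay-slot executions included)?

#0 and  $3, $4, $3 ; 0/0/3/3/15
#1 beq  $2, $3, L7 ; 0/0/3/3/15 ; →target
#2 slti  $1, $2, 9 ; 0/1/3/3/15
#7 sub  $3, $0, $1 ; 0/1/3/65535/15
#8 andi  $2, $3, 5 ; 0/1/5/65535/15
#9 and  $2, $4, $4 ; 0/1/15/65535/15

6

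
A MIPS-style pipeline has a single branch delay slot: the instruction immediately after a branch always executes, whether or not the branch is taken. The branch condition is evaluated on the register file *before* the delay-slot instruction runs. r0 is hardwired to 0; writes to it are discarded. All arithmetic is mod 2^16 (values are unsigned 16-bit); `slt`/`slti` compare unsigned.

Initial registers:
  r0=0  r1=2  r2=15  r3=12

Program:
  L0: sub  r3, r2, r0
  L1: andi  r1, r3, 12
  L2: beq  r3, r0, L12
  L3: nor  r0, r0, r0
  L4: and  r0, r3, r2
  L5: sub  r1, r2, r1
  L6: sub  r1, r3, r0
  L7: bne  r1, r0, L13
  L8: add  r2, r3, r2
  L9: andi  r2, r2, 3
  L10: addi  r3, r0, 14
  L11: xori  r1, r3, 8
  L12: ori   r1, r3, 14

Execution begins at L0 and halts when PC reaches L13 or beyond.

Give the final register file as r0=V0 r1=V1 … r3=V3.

r0=0 r1=15 r2=30 r3=15

  step pc=0: sub  r3, r2, r0  regs=(0,2,15,15)
  step pc=1: andi  r1, r3, 12  regs=(0,12,15,15)
  step pc=2: beq  r3, r0, L12  cond=F  regs=(0,12,15,15)
  step pc=3: nor  r0, r0, r0  regs=(0,12,15,15)
  step pc=4: and  r0, r3, r2  regs=(0,12,15,15)
  step pc=5: sub  r1, r2, r1  regs=(0,3,15,15)
  step pc=6: sub  r1, r3, r0  regs=(0,15,15,15)
  step pc=7: bne  r1, r0, L13  cond=T  regs=(0,15,15,15)
  step pc=8: add  r2, r3, r2  regs=(0,15,30,15)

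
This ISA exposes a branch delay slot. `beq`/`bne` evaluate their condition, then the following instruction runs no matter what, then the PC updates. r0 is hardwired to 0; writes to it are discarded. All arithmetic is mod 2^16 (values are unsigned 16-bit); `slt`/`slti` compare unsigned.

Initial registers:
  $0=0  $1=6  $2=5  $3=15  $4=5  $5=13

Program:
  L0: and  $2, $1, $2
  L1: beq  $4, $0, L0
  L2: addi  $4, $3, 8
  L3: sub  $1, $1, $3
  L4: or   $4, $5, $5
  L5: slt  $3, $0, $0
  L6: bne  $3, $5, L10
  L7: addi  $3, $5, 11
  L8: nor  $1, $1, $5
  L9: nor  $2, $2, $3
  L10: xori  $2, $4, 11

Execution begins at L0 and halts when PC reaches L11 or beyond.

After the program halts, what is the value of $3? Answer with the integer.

24

[0] and  $2, $1, $2  →  {$0:0, $1:6, $2:4, $3:15, $4:5, $5:13}
[1] beq  $4, $0, L0  →  {$0:0, $1:6, $2:4, $3:15, $4:5, $5:13}  ⟨branch fallthrough⟩
[2] addi  $4, $3, 8  →  {$0:0, $1:6, $2:4, $3:15, $4:23, $5:13}
[3] sub  $1, $1, $3  →  {$0:0, $1:65527, $2:4, $3:15, $4:23, $5:13}
[4] or   $4, $5, $5  →  {$0:0, $1:65527, $2:4, $3:15, $4:13, $5:13}
[5] slt  $3, $0, $0  →  {$0:0, $1:65527, $2:4, $3:0, $4:13, $5:13}
[6] bne  $3, $5, L10  →  {$0:0, $1:65527, $2:4, $3:0, $4:13, $5:13}  ⟨branch taken⟩
[7] addi  $3, $5, 11  →  {$0:0, $1:65527, $2:4, $3:24, $4:13, $5:13}
[10] xori  $2, $4, 11  →  {$0:0, $1:65527, $2:6, $3:24, $4:13, $5:13}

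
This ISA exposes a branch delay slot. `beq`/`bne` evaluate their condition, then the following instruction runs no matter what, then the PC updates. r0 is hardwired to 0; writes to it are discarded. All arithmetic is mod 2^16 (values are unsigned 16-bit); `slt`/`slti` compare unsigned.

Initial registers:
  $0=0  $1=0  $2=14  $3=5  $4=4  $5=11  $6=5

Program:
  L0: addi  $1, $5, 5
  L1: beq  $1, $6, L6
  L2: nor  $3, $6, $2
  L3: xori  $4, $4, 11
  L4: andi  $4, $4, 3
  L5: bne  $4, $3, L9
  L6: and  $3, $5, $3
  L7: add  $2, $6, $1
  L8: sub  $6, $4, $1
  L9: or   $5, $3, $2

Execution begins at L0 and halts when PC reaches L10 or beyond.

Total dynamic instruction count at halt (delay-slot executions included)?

#0 addi  $1, $5, 5 ; 0/16/14/5/4/11/5
#1 beq  $1, $6, L6 ; 0/16/14/5/4/11/5 ; →fallthru
#2 nor  $3, $6, $2 ; 0/16/14/65520/4/11/5
#3 xori  $4, $4, 11 ; 0/16/14/65520/15/11/5
#4 andi  $4, $4, 3 ; 0/16/14/65520/3/11/5
#5 bne  $4, $3, L9 ; 0/16/14/65520/3/11/5 ; →target
#6 and  $3, $5, $3 ; 0/16/14/0/3/11/5
#9 or   $5, $3, $2 ; 0/16/14/0/3/14/5

8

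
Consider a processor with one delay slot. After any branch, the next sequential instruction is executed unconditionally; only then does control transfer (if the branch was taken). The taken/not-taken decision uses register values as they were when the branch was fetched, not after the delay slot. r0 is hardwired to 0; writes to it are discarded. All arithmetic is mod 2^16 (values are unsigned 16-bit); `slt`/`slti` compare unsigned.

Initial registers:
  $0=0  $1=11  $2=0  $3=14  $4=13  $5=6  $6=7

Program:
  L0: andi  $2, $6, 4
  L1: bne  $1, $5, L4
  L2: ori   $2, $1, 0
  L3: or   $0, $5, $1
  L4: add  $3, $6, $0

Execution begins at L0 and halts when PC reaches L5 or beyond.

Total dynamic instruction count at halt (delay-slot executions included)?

[0] andi  $2, $6, 4  →  {$0:0, $1:11, $2:4, $3:14, $4:13, $5:6, $6:7}
[1] bne  $1, $5, L4  →  {$0:0, $1:11, $2:4, $3:14, $4:13, $5:6, $6:7}  ⟨branch taken⟩
[2] ori   $2, $1, 0  →  {$0:0, $1:11, $2:11, $3:14, $4:13, $5:6, $6:7}
[4] add  $3, $6, $0  →  {$0:0, $1:11, $2:11, $3:7, $4:13, $5:6, $6:7}

4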